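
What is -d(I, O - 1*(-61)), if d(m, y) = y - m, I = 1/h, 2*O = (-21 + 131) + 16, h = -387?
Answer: -47989/387 ≈ -124.00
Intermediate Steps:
O = 63 (O = ((-21 + 131) + 16)/2 = (110 + 16)/2 = (½)*126 = 63)
I = -1/387 (I = 1/(-387) = -1/387 ≈ -0.0025840)
-d(I, O - 1*(-61)) = -((63 - 1*(-61)) - 1*(-1/387)) = -((63 + 61) + 1/387) = -(124 + 1/387) = -1*47989/387 = -47989/387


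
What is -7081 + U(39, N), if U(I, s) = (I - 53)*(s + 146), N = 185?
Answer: -11715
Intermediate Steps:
U(I, s) = (-53 + I)*(146 + s)
-7081 + U(39, N) = -7081 + (-7738 - 53*185 + 146*39 + 39*185) = -7081 + (-7738 - 9805 + 5694 + 7215) = -7081 - 4634 = -11715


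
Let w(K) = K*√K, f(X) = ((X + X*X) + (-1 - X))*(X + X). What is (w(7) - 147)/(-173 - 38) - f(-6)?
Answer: 88767/211 - 7*√7/211 ≈ 420.61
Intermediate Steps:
f(X) = 2*X*(-1 + X²) (f(X) = ((X + X²) + (-1 - X))*(2*X) = (-1 + X²)*(2*X) = 2*X*(-1 + X²))
w(K) = K^(3/2)
(w(7) - 147)/(-173 - 38) - f(-6) = (7^(3/2) - 147)/(-173 - 38) - 2*(-6)*(-1 + (-6)²) = (7*√7 - 147)/(-211) - 2*(-6)*(-1 + 36) = (-147 + 7*√7)*(-1/211) - 2*(-6)*35 = (147/211 - 7*√7/211) - 1*(-420) = (147/211 - 7*√7/211) + 420 = 88767/211 - 7*√7/211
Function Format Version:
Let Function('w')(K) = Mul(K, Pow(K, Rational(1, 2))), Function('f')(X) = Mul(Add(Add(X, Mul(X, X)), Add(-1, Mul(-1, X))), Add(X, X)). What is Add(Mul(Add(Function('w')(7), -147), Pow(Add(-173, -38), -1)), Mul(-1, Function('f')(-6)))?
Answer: Add(Rational(88767, 211), Mul(Rational(-7, 211), Pow(7, Rational(1, 2)))) ≈ 420.61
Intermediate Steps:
Function('f')(X) = Mul(2, X, Add(-1, Pow(X, 2))) (Function('f')(X) = Mul(Add(Add(X, Pow(X, 2)), Add(-1, Mul(-1, X))), Mul(2, X)) = Mul(Add(-1, Pow(X, 2)), Mul(2, X)) = Mul(2, X, Add(-1, Pow(X, 2))))
Function('w')(K) = Pow(K, Rational(3, 2))
Add(Mul(Add(Function('w')(7), -147), Pow(Add(-173, -38), -1)), Mul(-1, Function('f')(-6))) = Add(Mul(Add(Pow(7, Rational(3, 2)), -147), Pow(Add(-173, -38), -1)), Mul(-1, Mul(2, -6, Add(-1, Pow(-6, 2))))) = Add(Mul(Add(Mul(7, Pow(7, Rational(1, 2))), -147), Pow(-211, -1)), Mul(-1, Mul(2, -6, Add(-1, 36)))) = Add(Mul(Add(-147, Mul(7, Pow(7, Rational(1, 2)))), Rational(-1, 211)), Mul(-1, Mul(2, -6, 35))) = Add(Add(Rational(147, 211), Mul(Rational(-7, 211), Pow(7, Rational(1, 2)))), Mul(-1, -420)) = Add(Add(Rational(147, 211), Mul(Rational(-7, 211), Pow(7, Rational(1, 2)))), 420) = Add(Rational(88767, 211), Mul(Rational(-7, 211), Pow(7, Rational(1, 2))))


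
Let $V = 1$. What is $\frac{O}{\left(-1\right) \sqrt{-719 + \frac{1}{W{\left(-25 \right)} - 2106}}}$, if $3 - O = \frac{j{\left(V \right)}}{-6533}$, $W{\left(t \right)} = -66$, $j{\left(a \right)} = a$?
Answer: $\frac{39200 i \sqrt{847986267}}{10202383577} \approx 0.11189 i$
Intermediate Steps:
$O = \frac{19600}{6533}$ ($O = 3 - 1 \frac{1}{-6533} = 3 - 1 \left(- \frac{1}{6533}\right) = 3 - - \frac{1}{6533} = 3 + \frac{1}{6533} = \frac{19600}{6533} \approx 3.0002$)
$\frac{O}{\left(-1\right) \sqrt{-719 + \frac{1}{W{\left(-25 \right)} - 2106}}} = \frac{19600}{6533 \left(- \sqrt{-719 + \frac{1}{-66 - 2106}}\right)} = \frac{19600}{6533 \left(- \sqrt{-719 + \frac{1}{-2172}}\right)} = \frac{19600}{6533 \left(- \sqrt{-719 - \frac{1}{2172}}\right)} = \frac{19600}{6533 \left(- \sqrt{- \frac{1561669}{2172}}\right)} = \frac{19600}{6533 \left(- \frac{i \sqrt{847986267}}{1086}\right)} = \frac{19600 \frac{2 i \sqrt{847986267}}{1561669}}{6533} = \frac{39200 i \sqrt{847986267}}{10202383577}$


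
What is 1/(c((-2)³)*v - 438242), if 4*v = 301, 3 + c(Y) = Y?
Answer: -4/1756279 ≈ -2.2775e-6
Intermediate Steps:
c(Y) = -3 + Y
v = 301/4 (v = (¼)*301 = 301/4 ≈ 75.250)
1/(c((-2)³)*v - 438242) = 1/((-3 + (-2)³)*(301/4) - 438242) = 1/((-3 - 8)*(301/4) - 438242) = 1/(-11*301/4 - 438242) = 1/(-3311/4 - 438242) = 1/(-1756279/4) = -4/1756279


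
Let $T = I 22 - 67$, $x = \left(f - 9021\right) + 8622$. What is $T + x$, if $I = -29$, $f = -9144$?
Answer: $-10248$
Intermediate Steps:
$x = -9543$ ($x = \left(-9144 - 9021\right) + 8622 = -18165 + 8622 = -9543$)
$T = -705$ ($T = \left(-29\right) 22 - 67 = -638 - 67 = -705$)
$T + x = -705 - 9543 = -10248$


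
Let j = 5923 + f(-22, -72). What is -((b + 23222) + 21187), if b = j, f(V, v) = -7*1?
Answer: -50325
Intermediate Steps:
f(V, v) = -7
j = 5916 (j = 5923 - 7 = 5916)
b = 5916
-((b + 23222) + 21187) = -((5916 + 23222) + 21187) = -(29138 + 21187) = -1*50325 = -50325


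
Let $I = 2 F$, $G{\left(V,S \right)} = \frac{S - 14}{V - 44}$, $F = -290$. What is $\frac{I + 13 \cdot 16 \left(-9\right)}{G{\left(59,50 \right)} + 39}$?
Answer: $- \frac{12260}{207} \approx -59.227$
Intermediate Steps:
$G{\left(V,S \right)} = \frac{-14 + S}{-44 + V}$
$I = -580$ ($I = 2 \left(-290\right) = -580$)
$\frac{I + 13 \cdot 16 \left(-9\right)}{G{\left(59,50 \right)} + 39} = \frac{-580 + 13 \cdot 16 \left(-9\right)}{\frac{-14 + 50}{-44 + 59} + 39} = \frac{-580 + 208 \left(-9\right)}{\frac{1}{15} \cdot 36 + 39} = \frac{-580 - 1872}{\frac{1}{15} \cdot 36 + 39} = - \frac{2452}{\frac{12}{5} + 39} = - \frac{2452}{\frac{207}{5}} = \left(-2452\right) \frac{5}{207} = - \frac{12260}{207}$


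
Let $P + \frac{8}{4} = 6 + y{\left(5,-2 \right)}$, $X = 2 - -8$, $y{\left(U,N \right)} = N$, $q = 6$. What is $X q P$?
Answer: $120$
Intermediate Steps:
$X = 10$ ($X = 2 + 8 = 10$)
$P = 2$ ($P = -2 + \left(6 - 2\right) = -2 + 4 = 2$)
$X q P = 10 \cdot 6 \cdot 2 = 60 \cdot 2 = 120$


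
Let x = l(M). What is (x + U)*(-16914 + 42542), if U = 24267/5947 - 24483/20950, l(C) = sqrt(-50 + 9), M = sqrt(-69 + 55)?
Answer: 4648832692686/62294825 + 25628*I*sqrt(41) ≈ 74626.0 + 1.641e+5*I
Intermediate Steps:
M = I*sqrt(14) (M = sqrt(-14) = I*sqrt(14) ≈ 3.7417*I)
l(C) = I*sqrt(41) (l(C) = sqrt(-41) = I*sqrt(41))
x = I*sqrt(41) ≈ 6.4031*I
U = 362793249/124589650 (U = 24267*(1/5947) - 24483*1/20950 = 24267/5947 - 24483/20950 = 362793249/124589650 ≈ 2.9119)
(x + U)*(-16914 + 42542) = (I*sqrt(41) + 362793249/124589650)*(-16914 + 42542) = (362793249/124589650 + I*sqrt(41))*25628 = 4648832692686/62294825 + 25628*I*sqrt(41)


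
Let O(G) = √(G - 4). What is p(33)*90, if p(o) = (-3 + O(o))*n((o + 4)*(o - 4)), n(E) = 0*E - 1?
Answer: 270 - 90*√29 ≈ -214.66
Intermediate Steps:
n(E) = -1 (n(E) = 0 - 1 = -1)
O(G) = √(-4 + G)
p(o) = 3 - √(-4 + o) (p(o) = (-3 + √(-4 + o))*(-1) = 3 - √(-4 + o))
p(33)*90 = (3 - √(-4 + 33))*90 = (3 - √29)*90 = 270 - 90*√29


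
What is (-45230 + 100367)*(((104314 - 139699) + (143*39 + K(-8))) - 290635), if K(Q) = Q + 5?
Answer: -17668431102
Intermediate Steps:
K(Q) = 5 + Q
(-45230 + 100367)*(((104314 - 139699) + (143*39 + K(-8))) - 290635) = (-45230 + 100367)*(((104314 - 139699) + (143*39 + (5 - 8))) - 290635) = 55137*((-35385 + (5577 - 3)) - 290635) = 55137*((-35385 + 5574) - 290635) = 55137*(-29811 - 290635) = 55137*(-320446) = -17668431102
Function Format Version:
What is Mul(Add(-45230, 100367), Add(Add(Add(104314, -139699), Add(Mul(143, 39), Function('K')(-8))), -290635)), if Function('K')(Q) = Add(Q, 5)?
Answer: -17668431102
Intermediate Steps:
Function('K')(Q) = Add(5, Q)
Mul(Add(-45230, 100367), Add(Add(Add(104314, -139699), Add(Mul(143, 39), Function('K')(-8))), -290635)) = Mul(Add(-45230, 100367), Add(Add(Add(104314, -139699), Add(Mul(143, 39), Add(5, -8))), -290635)) = Mul(55137, Add(Add(-35385, Add(5577, -3)), -290635)) = Mul(55137, Add(Add(-35385, 5574), -290635)) = Mul(55137, Add(-29811, -290635)) = Mul(55137, -320446) = -17668431102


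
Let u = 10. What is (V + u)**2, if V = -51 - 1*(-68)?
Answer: 729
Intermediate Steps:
V = 17 (V = -51 + 68 = 17)
(V + u)**2 = (17 + 10)**2 = 27**2 = 729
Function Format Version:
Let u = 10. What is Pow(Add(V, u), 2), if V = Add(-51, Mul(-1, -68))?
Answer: 729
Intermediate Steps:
V = 17 (V = Add(-51, 68) = 17)
Pow(Add(V, u), 2) = Pow(Add(17, 10), 2) = Pow(27, 2) = 729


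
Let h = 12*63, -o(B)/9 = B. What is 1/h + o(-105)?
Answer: 714421/756 ≈ 945.00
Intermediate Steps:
o(B) = -9*B
h = 756
1/h + o(-105) = 1/756 - 9*(-105) = 1/756 + 945 = 714421/756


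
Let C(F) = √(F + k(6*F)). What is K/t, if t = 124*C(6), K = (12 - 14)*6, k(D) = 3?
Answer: -1/31 ≈ -0.032258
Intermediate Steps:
C(F) = √(3 + F) (C(F) = √(F + 3) = √(3 + F))
K = -12 (K = -2*6 = -12)
t = 372 (t = 124*√(3 + 6) = 124*√9 = 124*3 = 372)
K/t = -12/372 = -12*1/372 = -1/31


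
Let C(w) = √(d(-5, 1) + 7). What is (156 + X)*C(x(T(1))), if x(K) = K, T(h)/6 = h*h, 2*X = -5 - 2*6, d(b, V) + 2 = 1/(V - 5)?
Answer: 295*√19/4 ≈ 321.47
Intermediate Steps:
d(b, V) = -2 + 1/(-5 + V) (d(b, V) = -2 + 1/(V - 5) = -2 + 1/(-5 + V))
X = -17/2 (X = (-5 - 2*6)/2 = (-5 - 12)/2 = (½)*(-17) = -17/2 ≈ -8.5000)
T(h) = 6*h² (T(h) = 6*(h*h) = 6*h²)
C(w) = √19/2 (C(w) = √((11 - 2*1)/(-5 + 1) + 7) = √((11 - 2)/(-4) + 7) = √(-¼*9 + 7) = √(-9/4 + 7) = √(19/4) = √19/2)
(156 + X)*C(x(T(1))) = (156 - 17/2)*(√19/2) = 295*(√19/2)/2 = 295*√19/4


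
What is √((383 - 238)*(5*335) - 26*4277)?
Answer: √131673 ≈ 362.87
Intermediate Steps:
√((383 - 238)*(5*335) - 26*4277) = √(145*1675 - 111202) = √(242875 - 111202) = √131673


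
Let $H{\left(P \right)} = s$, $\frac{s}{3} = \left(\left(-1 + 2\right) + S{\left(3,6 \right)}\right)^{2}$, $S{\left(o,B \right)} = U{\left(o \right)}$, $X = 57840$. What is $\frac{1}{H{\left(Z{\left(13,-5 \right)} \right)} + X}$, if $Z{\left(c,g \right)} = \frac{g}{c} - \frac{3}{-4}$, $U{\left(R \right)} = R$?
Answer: $\frac{1}{57888} \approx 1.7275 \cdot 10^{-5}$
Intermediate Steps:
$S{\left(o,B \right)} = o$
$Z{\left(c,g \right)} = \frac{3}{4} + \frac{g}{c}$ ($Z{\left(c,g \right)} = \frac{g}{c} - - \frac{3}{4} = \frac{g}{c} + \frac{3}{4} = \frac{3}{4} + \frac{g}{c}$)
$s = 48$ ($s = 3 \left(\left(-1 + 2\right) + 3\right)^{2} = 3 \left(1 + 3\right)^{2} = 3 \cdot 4^{2} = 3 \cdot 16 = 48$)
$H{\left(P \right)} = 48$
$\frac{1}{H{\left(Z{\left(13,-5 \right)} \right)} + X} = \frac{1}{48 + 57840} = \frac{1}{57888}$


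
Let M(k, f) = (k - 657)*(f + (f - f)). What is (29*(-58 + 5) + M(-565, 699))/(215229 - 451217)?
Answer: 855715/235988 ≈ 3.6261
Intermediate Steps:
M(k, f) = f*(-657 + k) (M(k, f) = (-657 + k)*(f + 0) = (-657 + k)*f = f*(-657 + k))
(29*(-58 + 5) + M(-565, 699))/(215229 - 451217) = (29*(-58 + 5) + 699*(-657 - 565))/(215229 - 451217) = (29*(-53) + 699*(-1222))/(-235988) = (-1537 - 854178)*(-1/235988) = -855715*(-1/235988) = 855715/235988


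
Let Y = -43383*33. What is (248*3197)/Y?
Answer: -792856/1431639 ≈ -0.55381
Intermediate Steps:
Y = -1431639
(248*3197)/Y = (248*3197)/(-1431639) = 792856*(-1/1431639) = -792856/1431639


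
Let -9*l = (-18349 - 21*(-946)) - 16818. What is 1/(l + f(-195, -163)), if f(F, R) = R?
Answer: 9/13834 ≈ 0.00065057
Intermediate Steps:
l = 15301/9 (l = -((-18349 - 21*(-946)) - 16818)/9 = -((-18349 + 19866) - 16818)/9 = -(1517 - 16818)/9 = -⅑*(-15301) = 15301/9 ≈ 1700.1)
1/(l + f(-195, -163)) = 1/(15301/9 - 163) = 1/(13834/9) = 9/13834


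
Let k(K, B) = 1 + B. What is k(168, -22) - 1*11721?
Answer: -11742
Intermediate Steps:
k(168, -22) - 1*11721 = (1 - 22) - 1*11721 = -21 - 11721 = -11742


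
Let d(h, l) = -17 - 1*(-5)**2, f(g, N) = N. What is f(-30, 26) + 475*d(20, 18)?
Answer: -19924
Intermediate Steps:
d(h, l) = -42 (d(h, l) = -17 - 1*25 = -17 - 25 = -42)
f(-30, 26) + 475*d(20, 18) = 26 + 475*(-42) = 26 - 19950 = -19924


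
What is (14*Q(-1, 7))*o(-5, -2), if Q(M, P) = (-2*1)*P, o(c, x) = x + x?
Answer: 784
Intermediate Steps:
o(c, x) = 2*x
Q(M, P) = -2*P
(14*Q(-1, 7))*o(-5, -2) = (14*(-2*7))*(2*(-2)) = (14*(-14))*(-4) = -196*(-4) = 784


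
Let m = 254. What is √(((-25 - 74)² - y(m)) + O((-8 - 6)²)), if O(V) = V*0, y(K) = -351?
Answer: 6*√282 ≈ 100.76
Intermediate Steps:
O(V) = 0
√(((-25 - 74)² - y(m)) + O((-8 - 6)²)) = √(((-25 - 74)² - 1*(-351)) + 0) = √(((-99)² + 351) + 0) = √((9801 + 351) + 0) = √(10152 + 0) = √10152 = 6*√282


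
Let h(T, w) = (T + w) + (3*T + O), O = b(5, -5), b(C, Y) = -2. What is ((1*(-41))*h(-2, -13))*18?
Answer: 16974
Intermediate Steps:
O = -2
h(T, w) = -2 + w + 4*T (h(T, w) = (T + w) + (3*T - 2) = (T + w) + (-2 + 3*T) = -2 + w + 4*T)
((1*(-41))*h(-2, -13))*18 = ((1*(-41))*(-2 - 13 + 4*(-2)))*18 = -41*(-2 - 13 - 8)*18 = -41*(-23)*18 = 943*18 = 16974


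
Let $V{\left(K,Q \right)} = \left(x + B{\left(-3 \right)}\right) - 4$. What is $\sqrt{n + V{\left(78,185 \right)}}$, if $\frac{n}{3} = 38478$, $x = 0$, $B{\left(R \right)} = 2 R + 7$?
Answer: $\sqrt{115431} \approx 339.75$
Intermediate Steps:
$B{\left(R \right)} = 7 + 2 R$
$n = 115434$ ($n = 3 \cdot 38478 = 115434$)
$V{\left(K,Q \right)} = -3$ ($V{\left(K,Q \right)} = \left(0 + \left(7 + 2 \left(-3\right)\right)\right) - 4 = \left(0 + \left(7 - 6\right)\right) - 4 = \left(0 + 1\right) - 4 = 1 - 4 = -3$)
$\sqrt{n + V{\left(78,185 \right)}} = \sqrt{115434 - 3} = \sqrt{115431}$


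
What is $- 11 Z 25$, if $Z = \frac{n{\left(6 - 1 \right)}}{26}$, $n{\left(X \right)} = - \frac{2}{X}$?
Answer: $\frac{55}{13} \approx 4.2308$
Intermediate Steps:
$n{\left(X \right)} = - \frac{2}{X}$
$Z = - \frac{1}{65}$ ($Z = \frac{\left(-2\right) \frac{1}{6 - 1}}{26} = - \frac{2}{5} \cdot \frac{1}{26} = \left(-2\right) \frac{1}{5} \cdot \frac{1}{26} = \left(- \frac{2}{5}\right) \frac{1}{26} = - \frac{1}{65} \approx -0.015385$)
$- 11 Z 25 = \left(-11\right) \left(- \frac{1}{65}\right) 25 = \frac{11}{65} \cdot 25 = \frac{55}{13}$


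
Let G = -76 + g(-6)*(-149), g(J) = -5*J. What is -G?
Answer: 4546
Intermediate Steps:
G = -4546 (G = -76 - 5*(-6)*(-149) = -76 + 30*(-149) = -76 - 4470 = -4546)
-G = -1*(-4546) = 4546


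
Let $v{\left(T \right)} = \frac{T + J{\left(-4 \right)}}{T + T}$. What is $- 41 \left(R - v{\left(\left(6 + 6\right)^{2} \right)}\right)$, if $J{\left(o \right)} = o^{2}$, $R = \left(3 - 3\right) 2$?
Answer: $\frac{205}{9} \approx 22.778$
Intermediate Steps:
$R = 0$ ($R = 0 \cdot 2 = 0$)
$v{\left(T \right)} = \frac{16 + T}{2 T}$ ($v{\left(T \right)} = \frac{T + \left(-4\right)^{2}}{T + T} = \frac{T + 16}{2 T} = \left(16 + T\right) \frac{1}{2 T} = \frac{16 + T}{2 T}$)
$- 41 \left(R - v{\left(\left(6 + 6\right)^{2} \right)}\right) = - 41 \left(0 - \frac{16 + \left(6 + 6\right)^{2}}{2 \left(6 + 6\right)^{2}}\right) = - 41 \left(0 - \frac{16 + 12^{2}}{2 \cdot 12^{2}}\right) = - 41 \left(0 - \frac{16 + 144}{2 \cdot 144}\right) = - 41 \left(0 - \frac{1}{2} \cdot \frac{1}{144} \cdot 160\right) = - 41 \left(0 - \frac{5}{9}\right) = \left(-41\right) \left(- \frac{5}{9}\right) = \frac{205}{9}$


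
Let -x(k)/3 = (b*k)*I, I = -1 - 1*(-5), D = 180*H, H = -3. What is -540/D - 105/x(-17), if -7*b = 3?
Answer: 449/204 ≈ 2.2010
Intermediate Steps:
D = -540 (D = 180*(-3) = -540)
I = 4 (I = -1 + 5 = 4)
b = -3/7 (b = -⅐*3 = -3/7 ≈ -0.42857)
x(k) = 36*k/7 (x(k) = -3*(-3*k/7)*4 = -(-36)*k/7 = 36*k/7)
-540/D - 105/x(-17) = -540/(-540) - 105/((36/7)*(-17)) = -540*(-1/540) - 105/(-612/7) = 1 - 105*(-7/612) = 1 + 245/204 = 449/204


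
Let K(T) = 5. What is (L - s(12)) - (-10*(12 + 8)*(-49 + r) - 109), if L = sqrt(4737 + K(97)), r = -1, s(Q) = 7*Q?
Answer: -9975 + sqrt(4742) ≈ -9906.1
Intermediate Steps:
L = sqrt(4742) (L = sqrt(4737 + 5) = sqrt(4742) ≈ 68.862)
(L - s(12)) - (-10*(12 + 8)*(-49 + r) - 109) = (sqrt(4742) - 7*12) - (-10*(12 + 8)*(-49 - 1) - 109) = (sqrt(4742) - 1*84) - (-200*(-50) - 109) = (sqrt(4742) - 84) - (-10*(-1000) - 109) = (-84 + sqrt(4742)) - (10000 - 109) = (-84 + sqrt(4742)) - 1*9891 = (-84 + sqrt(4742)) - 9891 = -9975 + sqrt(4742)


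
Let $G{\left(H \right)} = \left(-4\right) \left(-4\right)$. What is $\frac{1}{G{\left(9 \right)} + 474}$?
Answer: $\frac{1}{490} \approx 0.0020408$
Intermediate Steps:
$G{\left(H \right)} = 16$
$\frac{1}{G{\left(9 \right)} + 474} = \frac{1}{16 + 474} = \frac{1}{490}$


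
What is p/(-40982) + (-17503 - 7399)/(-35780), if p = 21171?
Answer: 32879423/183291995 ≈ 0.17938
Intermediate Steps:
p/(-40982) + (-17503 - 7399)/(-35780) = 21171/(-40982) + (-17503 - 7399)/(-35780) = 21171*(-1/40982) - 24902*(-1/35780) = -21171/40982 + 12451/17890 = 32879423/183291995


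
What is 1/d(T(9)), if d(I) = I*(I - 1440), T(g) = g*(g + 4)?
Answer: -1/154791 ≈ -6.4603e-6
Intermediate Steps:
T(g) = g*(4 + g)
d(I) = I*(-1440 + I)
1/d(T(9)) = 1/((9*(4 + 9))*(-1440 + 9*(4 + 9))) = 1/((9*13)*(-1440 + 9*13)) = 1/(117*(-1440 + 117)) = 1/(117*(-1323)) = 1/(-154791) = -1/154791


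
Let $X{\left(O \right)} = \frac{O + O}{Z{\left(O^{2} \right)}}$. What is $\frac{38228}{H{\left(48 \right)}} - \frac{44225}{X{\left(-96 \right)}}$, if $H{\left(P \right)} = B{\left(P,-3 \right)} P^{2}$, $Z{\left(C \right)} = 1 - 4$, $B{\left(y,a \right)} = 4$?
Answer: $- \frac{1582543}{2304} \approx -686.87$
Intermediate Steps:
$Z{\left(C \right)} = -3$
$H{\left(P \right)} = 4 P^{2}$
$X{\left(O \right)} = - \frac{2 O}{3}$ ($X{\left(O \right)} = \frac{O + O}{-3} = 2 O \left(- \frac{1}{3}\right) = - \frac{2 O}{3}$)
$\frac{38228}{H{\left(48 \right)}} - \frac{44225}{X{\left(-96 \right)}} = \frac{38228}{4 \cdot 48^{2}} - \frac{44225}{\left(- \frac{2}{3}\right) \left(-96\right)} = \frac{38228}{4 \cdot 2304} - \frac{44225}{64} = \frac{38228}{9216} - \frac{44225}{64} = 38228 \cdot \frac{1}{9216} - \frac{44225}{64} = \frac{9557}{2304} - \frac{44225}{64} = - \frac{1582543}{2304}$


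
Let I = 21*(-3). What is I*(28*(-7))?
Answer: 12348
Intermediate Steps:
I = -63
I*(28*(-7)) = -1764*(-7) = -63*(-196) = 12348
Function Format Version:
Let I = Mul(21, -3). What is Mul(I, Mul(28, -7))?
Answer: 12348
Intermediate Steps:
I = -63
Mul(I, Mul(28, -7)) = Mul(-63, Mul(28, -7)) = Mul(-63, -196) = 12348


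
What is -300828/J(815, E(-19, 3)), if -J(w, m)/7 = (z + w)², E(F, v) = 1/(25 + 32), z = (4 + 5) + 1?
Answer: 9116/144375 ≈ 0.063141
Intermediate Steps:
z = 10 (z = 9 + 1 = 10)
E(F, v) = 1/57
J(w, m) = -7*(10 + w)²
-300828/J(815, E(-19, 3)) = -300828*(-1/(7*(10 + 815)²)) = -300828/((-7*825²)) = -300828/((-7*680625)) = -300828/(-4764375) = -300828*(-1/4764375) = 9116/144375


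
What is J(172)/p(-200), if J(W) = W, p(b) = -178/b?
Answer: 17200/89 ≈ 193.26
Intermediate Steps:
J(172)/p(-200) = 172/((-178/(-200))) = 172/((-178*(-1/200))) = 172/(89/100) = 172*(100/89) = 17200/89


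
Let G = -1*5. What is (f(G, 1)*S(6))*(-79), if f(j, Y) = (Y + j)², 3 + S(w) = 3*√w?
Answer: 3792 - 3792*√6 ≈ -5496.5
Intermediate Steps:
S(w) = -3 + 3*√w
G = -5
(f(G, 1)*S(6))*(-79) = ((1 - 5)²*(-3 + 3*√6))*(-79) = ((-4)²*(-3 + 3*√6))*(-79) = (16*(-3 + 3*√6))*(-79) = (-48 + 48*√6)*(-79) = 3792 - 3792*√6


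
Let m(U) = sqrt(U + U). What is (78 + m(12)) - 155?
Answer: -77 + 2*sqrt(6) ≈ -72.101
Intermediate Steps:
m(U) = sqrt(2)*sqrt(U) (m(U) = sqrt(2*U) = sqrt(2)*sqrt(U))
(78 + m(12)) - 155 = (78 + sqrt(2)*sqrt(12)) - 155 = (78 + sqrt(2)*(2*sqrt(3))) - 155 = (78 + 2*sqrt(6)) - 155 = -77 + 2*sqrt(6)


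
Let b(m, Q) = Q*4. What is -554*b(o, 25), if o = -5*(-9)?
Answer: -55400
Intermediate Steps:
o = 45
b(m, Q) = 4*Q
-554*b(o, 25) = -2216*25 = -554*100 = -55400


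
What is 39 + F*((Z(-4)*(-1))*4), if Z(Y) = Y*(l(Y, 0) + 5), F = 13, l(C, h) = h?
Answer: 1079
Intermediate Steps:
Z(Y) = 5*Y (Z(Y) = Y*(0 + 5) = Y*5 = 5*Y)
39 + F*((Z(-4)*(-1))*4) = 39 + 13*(((5*(-4))*(-1))*4) = 39 + 13*(-20*(-1)*4) = 39 + 13*(20*4) = 39 + 13*80 = 39 + 1040 = 1079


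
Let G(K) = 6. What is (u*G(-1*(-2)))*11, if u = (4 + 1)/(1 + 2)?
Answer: 110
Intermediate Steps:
u = 5/3 ≈ 1.6667
(u*G(-1*(-2)))*11 = ((5/3)*6)*11 = 10*11 = 110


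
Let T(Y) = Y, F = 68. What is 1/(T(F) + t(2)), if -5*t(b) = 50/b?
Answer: 1/63 ≈ 0.015873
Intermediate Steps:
t(b) = -10/b
1/(T(F) + t(2)) = 1/(68 - 10/2) = 1/(68 - 10*1/2) = 1/(68 - 5) = 1/63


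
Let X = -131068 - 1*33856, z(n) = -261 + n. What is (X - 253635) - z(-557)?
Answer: -417741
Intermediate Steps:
X = -164924 (X = -131068 - 33856 = -164924)
(X - 253635) - z(-557) = (-164924 - 253635) - (-261 - 557) = -418559 - 1*(-818) = -418559 + 818 = -417741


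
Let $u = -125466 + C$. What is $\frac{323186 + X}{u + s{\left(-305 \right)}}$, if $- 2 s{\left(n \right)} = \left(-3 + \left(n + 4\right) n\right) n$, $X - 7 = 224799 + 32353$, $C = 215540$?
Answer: $\frac{580345}{14089879} \approx 0.041189$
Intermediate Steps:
$X = 257159$ ($X = 7 + \left(224799 + 32353\right) = 7 + 257152 = 257159$)
$s{\left(n \right)} = - \frac{n \left(-3 + n \left(4 + n\right)\right)}{2}$ ($s{\left(n \right)} = - \frac{\left(-3 + \left(n + 4\right) n\right) n}{2} = - \frac{\left(-3 + \left(4 + n\right) n\right) n}{2} = - \frac{\left(-3 + n \left(4 + n\right)\right) n}{2} = - \frac{n \left(-3 + n \left(4 + n\right)\right)}{2}$)
$u = 90074$ ($u = -125466 + 215540 = 90074$)
$\frac{323186 + X}{u + s{\left(-305 \right)}} = \frac{323186 + 257159}{90074 + \frac{1}{2} \left(-305\right) \left(3 - \left(-305\right)^{2} - -1220\right)} = \frac{580345}{90074 + \frac{1}{2} \left(-305\right) \left(3 - 93025 + 1220\right)} = \frac{580345}{90074 + \frac{1}{2} \left(-305\right) \left(-91802\right)} = \frac{580345}{90074 + 13999805} = \frac{580345}{14089879}$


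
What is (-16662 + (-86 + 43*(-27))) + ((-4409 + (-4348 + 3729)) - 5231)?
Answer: -28168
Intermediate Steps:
(-16662 + (-86 + 43*(-27))) + ((-4409 + (-4348 + 3729)) - 5231) = (-16662 + (-86 - 1161)) + ((-4409 - 619) - 5231) = (-16662 - 1247) + (-5028 - 5231) = -17909 - 10259 = -28168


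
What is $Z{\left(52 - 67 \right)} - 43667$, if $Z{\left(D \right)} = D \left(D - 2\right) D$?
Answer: $-47492$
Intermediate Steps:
$Z{\left(D \right)} = D^{2} \left(-2 + D\right)$ ($Z{\left(D \right)} = D \left(D - 2\right) D = D \left(-2 + D\right) D = D^{2} \left(-2 + D\right)$)
$Z{\left(52 - 67 \right)} - 43667 = \left(52 - 67\right)^{2} \left(-2 + \left(52 - 67\right)\right) - 43667 = \left(-15\right)^{2} \left(-2 - 15\right) - 43667 = 225 \left(-17\right) - 43667 = -3825 - 43667 = -47492$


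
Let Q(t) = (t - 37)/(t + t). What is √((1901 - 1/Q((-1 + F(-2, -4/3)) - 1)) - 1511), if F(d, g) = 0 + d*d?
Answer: √477890/35 ≈ 19.751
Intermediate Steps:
F(d, g) = d² (F(d, g) = 0 + d² = d²)
Q(t) = (-37 + t)/(2*t) (Q(t) = (-37 + t)/((2*t)) = (-37 + t)*(1/(2*t)) = (-37 + t)/(2*t))
√((1901 - 1/Q((-1 + F(-2, -4/3)) - 1)) - 1511) = √((1901 - 1/((-37 + ((-1 + (-2)²) - 1))/(2*((-1 + (-2)²) - 1)))) - 1511) = √((1901 - 1/((-37 + ((-1 + 4) - 1))/(2*((-1 + 4) - 1)))) - 1511) = √((1901 - 1/((-37 + (3 - 1))/(2*(3 - 1)))) - 1511) = √((1901 - 1/((½)*(-37 + 2)/2)) - 1511) = √((1901 - 1/((½)*(½)*(-35))) - 1511) = √((1901 - 1/(-35/4)) - 1511) = √((1901 - 1*(-4/35)) - 1511) = √((1901 + 4/35) - 1511) = √(66539/35 - 1511) = √(13654/35) = √477890/35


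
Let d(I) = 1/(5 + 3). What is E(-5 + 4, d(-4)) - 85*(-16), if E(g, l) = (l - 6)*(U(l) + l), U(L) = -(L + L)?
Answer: 87087/64 ≈ 1360.7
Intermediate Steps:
d(I) = ⅛ (d(I) = 1/8 = ⅛)
U(L) = -2*L
E(g, l) = -l*(-6 + l) (E(g, l) = (l - 6)*(-2*l + l) = (-6 + l)*(-l) = -l*(-6 + l))
E(-5 + 4, d(-4)) - 85*(-16) = (6 - 1*⅛)/8 - 85*(-16) = (6 - ⅛)/8 + 1360 = (⅛)*(47/8) + 1360 = 47/64 + 1360 = 87087/64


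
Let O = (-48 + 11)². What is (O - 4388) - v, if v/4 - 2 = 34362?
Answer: -140475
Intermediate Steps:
v = 137456 (v = 8 + 4*34362 = 8 + 137448 = 137456)
O = 1369 (O = (-37)² = 1369)
(O - 4388) - v = (1369 - 4388) - 1*137456 = -3019 - 137456 = -140475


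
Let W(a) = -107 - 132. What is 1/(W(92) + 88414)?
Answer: 1/88175 ≈ 1.1341e-5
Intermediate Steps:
W(a) = -239
1/(W(92) + 88414) = 1/(-239 + 88414) = 1/88175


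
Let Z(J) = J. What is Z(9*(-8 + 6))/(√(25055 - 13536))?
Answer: -18*√11519/11519 ≈ -0.16771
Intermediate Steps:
Z(9*(-8 + 6))/(√(25055 - 13536)) = (9*(-8 + 6))/(√(25055 - 13536)) = (9*(-2))/(√11519) = -18*√11519/11519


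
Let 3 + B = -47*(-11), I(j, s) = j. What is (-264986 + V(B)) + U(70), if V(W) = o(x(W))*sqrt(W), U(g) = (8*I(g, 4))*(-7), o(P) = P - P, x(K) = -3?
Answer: -268906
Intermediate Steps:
B = 514 (B = -3 - 47*(-11) = -3 + 517 = 514)
o(P) = 0
U(g) = -56*g (U(g) = (8*g)*(-7) = -56*g)
V(W) = 0 (V(W) = 0*sqrt(W) = 0)
(-264986 + V(B)) + U(70) = (-264986 + 0) - 56*70 = -264986 - 3920 = -268906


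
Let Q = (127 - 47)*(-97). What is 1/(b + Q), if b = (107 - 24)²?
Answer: -1/871 ≈ -0.0011481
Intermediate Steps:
b = 6889 (b = 83² = 6889)
Q = -7760 (Q = 80*(-97) = -7760)
1/(b + Q) = 1/(6889 - 7760) = 1/(-871) = -1/871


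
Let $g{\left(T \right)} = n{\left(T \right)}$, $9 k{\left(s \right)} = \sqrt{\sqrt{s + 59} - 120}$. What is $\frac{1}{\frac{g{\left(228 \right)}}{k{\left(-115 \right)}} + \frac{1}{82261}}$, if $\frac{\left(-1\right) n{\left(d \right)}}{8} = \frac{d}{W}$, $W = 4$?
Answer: $\frac{1}{\frac{1}{82261} - \frac{4104}{\sqrt{-120 + 2 i \sqrt{14}}}} \approx -8.3187 \cdot 10^{-5} - 0.0026705 i$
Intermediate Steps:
$n{\left(d \right)} = - 2 d$ ($n{\left(d \right)} = - 8 \frac{d}{4} = - 2 d$)
$k{\left(s \right)} = \frac{\sqrt{-120 + \sqrt{59 + s}}}{9}$ ($k{\left(s \right)} = \frac{\sqrt{\sqrt{s + 59} - 120}}{9} = \frac{\sqrt{\sqrt{59 + s} - 120}}{9} = \frac{\sqrt{-120 + \sqrt{59 + s}}}{9}$)
$g{\left(T \right)} = - 2 T$
$\frac{1}{\frac{g{\left(228 \right)}}{k{\left(-115 \right)}} + \frac{1}{82261}} = \frac{1}{\frac{\left(-2\right) 228}{\frac{1}{9} \sqrt{-120 + \sqrt{59 - 115}}} + \frac{1}{82261}} = \frac{1}{- \frac{456}{\frac{1}{9} \sqrt{-120 + \sqrt{-56}}} + \frac{1}{82261}} = \frac{1}{- \frac{456}{\frac{1}{9} \sqrt{-120 + 2 i \sqrt{14}}} + \frac{1}{82261}} = \frac{1}{- 456 \frac{9}{\sqrt{-120 + 2 i \sqrt{14}}} + \frac{1}{82261}} = \frac{1}{- \frac{4104}{\sqrt{-120 + 2 i \sqrt{14}}} + \frac{1}{82261}} = \frac{1}{\frac{1}{82261} - \frac{4104}{\sqrt{-120 + 2 i \sqrt{14}}}}$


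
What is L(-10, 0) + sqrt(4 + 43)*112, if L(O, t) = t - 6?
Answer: -6 + 112*sqrt(47) ≈ 761.83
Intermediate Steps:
L(O, t) = -6 + t
L(-10, 0) + sqrt(4 + 43)*112 = (-6 + 0) + sqrt(4 + 43)*112 = -6 + sqrt(47)*112 = -6 + 112*sqrt(47)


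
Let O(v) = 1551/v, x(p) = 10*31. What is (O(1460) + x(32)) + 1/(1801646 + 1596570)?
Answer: 385825799019/1240348840 ≈ 311.06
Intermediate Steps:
x(p) = 310
(O(1460) + x(32)) + 1/(1801646 + 1596570) = (1551/1460 + 310) + 1/(1801646 + 1596570) = (1551*(1/1460) + 310) + 1/3398216 = (1551/1460 + 310) + 1/3398216 = 454151/1460 + 1/3398216 = 385825799019/1240348840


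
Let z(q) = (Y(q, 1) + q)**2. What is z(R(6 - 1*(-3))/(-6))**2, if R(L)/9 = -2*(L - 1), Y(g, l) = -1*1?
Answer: 279841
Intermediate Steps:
Y(g, l) = -1
R(L) = 18 - 18*L (R(L) = 9*(-2*(L - 1)) = 9*(-2*(-1 + L)) = 9*(2 - 2*L) = 18 - 18*L)
z(q) = (-1 + q)**2
z(R(6 - 1*(-3))/(-6))**2 = ((-1 + (18 - 18*(6 - 1*(-3)))/(-6))**2)**2 = ((-1 + (18 - 18*(6 + 3))*(-1/6))**2)**2 = ((-1 + (18 - 18*9)*(-1/6))**2)**2 = ((-1 + (18 - 162)*(-1/6))**2)**2 = ((-1 - 144*(-1/6))**2)**2 = ((-1 + 24)**2)**2 = (23**2)**2 = 529**2 = 279841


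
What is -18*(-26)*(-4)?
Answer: -1872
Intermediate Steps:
-18*(-26)*(-4) = 468*(-4) = -1872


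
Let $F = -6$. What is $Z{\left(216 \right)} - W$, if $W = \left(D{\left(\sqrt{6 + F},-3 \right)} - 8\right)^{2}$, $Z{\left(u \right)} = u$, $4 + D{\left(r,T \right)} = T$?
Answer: $-9$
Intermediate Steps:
$D{\left(r,T \right)} = -4 + T$
$W = 225$ ($W = \left(\left(-4 - 3\right) - 8\right)^{2} = \left(-7 - 8\right)^{2} = \left(-15\right)^{2} = 225$)
$Z{\left(216 \right)} - W = 216 - 225 = -9$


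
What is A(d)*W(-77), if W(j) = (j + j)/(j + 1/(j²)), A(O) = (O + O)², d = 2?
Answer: 3652264/114133 ≈ 32.000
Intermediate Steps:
A(O) = 4*O² (A(O) = (2*O)² = 4*O²)
W(j) = 2*j/(j + j⁻²) (W(j) = (2*j)/(j + j⁻²) = 2*j/(j + j⁻²))
A(d)*W(-77) = (4*2²)*(2*(-77)³/(1 + (-77)³)) = (4*4)*(2*(-456533)/(1 - 456533)) = 16*(2*(-456533)/(-456532)) = 16*(2*(-456533)*(-1/456532)) = 16*(456533/228266) = 3652264/114133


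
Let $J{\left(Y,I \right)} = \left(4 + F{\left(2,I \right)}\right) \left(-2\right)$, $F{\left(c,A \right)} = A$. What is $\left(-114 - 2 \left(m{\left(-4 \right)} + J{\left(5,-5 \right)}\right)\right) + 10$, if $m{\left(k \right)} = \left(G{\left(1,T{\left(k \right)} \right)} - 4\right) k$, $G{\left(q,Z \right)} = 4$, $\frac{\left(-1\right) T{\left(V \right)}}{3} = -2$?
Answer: $-108$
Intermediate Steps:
$T{\left(V \right)} = 6$ ($T{\left(V \right)} = \left(-3\right) \left(-2\right) = 6$)
$m{\left(k \right)} = 0$ ($m{\left(k \right)} = \left(4 - 4\right) k = 0 k = 0$)
$J{\left(Y,I \right)} = -8 - 2 I$ ($J{\left(Y,I \right)} = \left(4 + I\right) \left(-2\right) = -8 - 2 I$)
$\left(-114 - 2 \left(m{\left(-4 \right)} + J{\left(5,-5 \right)}\right)\right) + 10 = \left(-114 - 2 \left(0 - -2\right)\right) + 10 = \left(-114 - 2 \left(0 + \left(-8 + 10\right)\right)\right) + 10 = \left(-114 - 2 \left(0 + 2\right)\right) + 10 = \left(-114 - 4\right) + 10 = -118 + 10 = -108$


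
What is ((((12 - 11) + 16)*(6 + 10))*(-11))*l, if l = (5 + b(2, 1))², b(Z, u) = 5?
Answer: -299200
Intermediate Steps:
l = 100 (l = (5 + 5)² = 10² = 100)
((((12 - 11) + 16)*(6 + 10))*(-11))*l = ((((12 - 11) + 16)*(6 + 10))*(-11))*100 = (((1 + 16)*16)*(-11))*100 = ((17*16)*(-11))*100 = (272*(-11))*100 = -2992*100 = -299200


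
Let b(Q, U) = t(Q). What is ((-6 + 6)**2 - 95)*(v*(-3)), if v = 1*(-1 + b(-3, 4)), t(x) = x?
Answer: -1140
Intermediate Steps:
b(Q, U) = Q
v = -4 (v = 1*(-1 - 3) = 1*(-4) = -4)
((-6 + 6)**2 - 95)*(v*(-3)) = ((-6 + 6)**2 - 95)*(-4*(-3)) = (0**2 - 95)*12 = (0 - 95)*12 = -95*12 = -1140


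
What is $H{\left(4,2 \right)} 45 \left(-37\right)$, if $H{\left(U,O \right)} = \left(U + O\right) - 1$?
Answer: $-8325$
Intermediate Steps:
$H{\left(U,O \right)} = -1 + O + U$ ($H{\left(U,O \right)} = \left(O + U\right) - 1 = -1 + O + U$)
$H{\left(4,2 \right)} 45 \left(-37\right) = \left(-1 + 2 + 4\right) 45 \left(-37\right) = 5 \cdot 45 \left(-37\right) = 225 \left(-37\right) = -8325$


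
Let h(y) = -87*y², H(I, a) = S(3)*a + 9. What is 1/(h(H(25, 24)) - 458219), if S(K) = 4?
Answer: -1/1417394 ≈ -7.0552e-7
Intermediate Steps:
H(I, a) = 9 + 4*a (H(I, a) = 4*a + 9 = 9 + 4*a)
1/(h(H(25, 24)) - 458219) = 1/(-87*(9 + 4*24)² - 458219) = 1/(-87*(9 + 96)² - 458219) = 1/(-87*105² - 458219) = 1/(-87*11025 - 458219) = 1/(-959175 - 458219) = 1/(-1417394) = -1/1417394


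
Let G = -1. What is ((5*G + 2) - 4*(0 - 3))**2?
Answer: 81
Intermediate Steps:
((5*G + 2) - 4*(0 - 3))**2 = ((5*(-1) + 2) - 4*(0 - 3))**2 = ((-5 + 2) - 4*(-3))**2 = (-3 + 12)**2 = 9**2 = 81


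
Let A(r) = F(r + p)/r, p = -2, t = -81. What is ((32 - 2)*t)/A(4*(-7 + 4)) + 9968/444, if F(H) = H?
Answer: -1600936/777 ≈ -2060.4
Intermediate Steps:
A(r) = (-2 + r)/r (A(r) = (r - 2)/r = (-2 + r)/r)
((32 - 2)*t)/A(4*(-7 + 4)) + 9968/444 = ((32 - 2)*(-81))/(((-2 + 4*(-7 + 4))/((4*(-7 + 4))))) + 9968/444 = (30*(-81))/(((-2 + 4*(-3))/((4*(-3))))) + 9968*(1/444) = -2430*(-12/(-2 - 12)) + 2492/111 = -2430/((-1/12*(-14))) + 2492/111 = -2430/7/6 + 2492/111 = -2430*6/7 + 2492/111 = -14580/7 + 2492/111 = -1600936/777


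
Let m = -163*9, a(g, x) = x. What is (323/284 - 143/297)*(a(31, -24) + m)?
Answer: -35203/36 ≈ -977.86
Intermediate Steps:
m = -1467 (m = -1*1467 = -1467)
(323/284 - 143/297)*(a(31, -24) + m) = (323/284 - 143/297)*(-24 - 1467) = (323*(1/284) - 143*1/297)*(-1491) = (323/284 - 13/27)*(-1491) = (5029/7668)*(-1491) = -35203/36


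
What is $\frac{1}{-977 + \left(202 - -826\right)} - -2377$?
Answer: $\frac{121228}{51} \approx 2377.0$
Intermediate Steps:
$\frac{1}{-977 + \left(202 - -826\right)} - -2377 = \frac{1}{-977 + \left(202 + 826\right)} + 2377 = \frac{1}{-977 + 1028} + 2377 = \frac{1}{51} + 2377 = \frac{121228}{51}$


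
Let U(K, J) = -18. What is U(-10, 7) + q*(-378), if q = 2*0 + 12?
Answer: -4554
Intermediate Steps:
q = 12 (q = 0 + 12 = 12)
U(-10, 7) + q*(-378) = -18 + 12*(-378) = -18 - 4536 = -4554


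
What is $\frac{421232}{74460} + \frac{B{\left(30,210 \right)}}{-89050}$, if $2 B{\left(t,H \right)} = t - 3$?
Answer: $\frac{3750970439}{663066300} \approx 5.657$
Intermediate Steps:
$B{\left(t,H \right)} = - \frac{3}{2} + \frac{t}{2}$ ($B{\left(t,H \right)} = \frac{t - 3}{2} = \frac{-3 + t}{2} = - \frac{3}{2} + \frac{t}{2}$)
$\frac{421232}{74460} + \frac{B{\left(30,210 \right)}}{-89050} = \frac{421232}{74460} + \frac{- \frac{3}{2} + \frac{1}{2} \cdot 30}{-89050} = 421232 \cdot \frac{1}{74460} + \left(- \frac{3}{2} + 15\right) \left(- \frac{1}{89050}\right) = \frac{105308}{18615} + \frac{27}{2} \left(- \frac{1}{89050}\right) = \frac{105308}{18615} - \frac{27}{178100} = \frac{3750970439}{663066300}$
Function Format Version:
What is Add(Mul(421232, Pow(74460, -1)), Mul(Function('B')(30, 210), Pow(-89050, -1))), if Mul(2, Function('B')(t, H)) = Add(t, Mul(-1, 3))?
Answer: Rational(3750970439, 663066300) ≈ 5.6570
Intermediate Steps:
Function('B')(t, H) = Add(Rational(-3, 2), Mul(Rational(1, 2), t)) (Function('B')(t, H) = Mul(Rational(1, 2), Add(t, Mul(-1, 3))) = Mul(Rational(1, 2), Add(t, -3)) = Mul(Rational(1, 2), Add(-3, t)) = Add(Rational(-3, 2), Mul(Rational(1, 2), t)))
Add(Mul(421232, Pow(74460, -1)), Mul(Function('B')(30, 210), Pow(-89050, -1))) = Add(Mul(421232, Pow(74460, -1)), Mul(Add(Rational(-3, 2), Mul(Rational(1, 2), 30)), Pow(-89050, -1))) = Add(Mul(421232, Rational(1, 74460)), Mul(Add(Rational(-3, 2), 15), Rational(-1, 89050))) = Add(Rational(105308, 18615), Mul(Rational(27, 2), Rational(-1, 89050))) = Add(Rational(105308, 18615), Rational(-27, 178100)) = Rational(3750970439, 663066300)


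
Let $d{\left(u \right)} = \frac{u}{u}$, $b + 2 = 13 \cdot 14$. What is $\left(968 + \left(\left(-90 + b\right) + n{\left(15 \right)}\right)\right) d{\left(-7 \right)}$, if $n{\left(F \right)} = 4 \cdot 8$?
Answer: $1090$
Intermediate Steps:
$b = 180$ ($b = -2 + 13 \cdot 14 = -2 + 182 = 180$)
$n{\left(F \right)} = 32$
$d{\left(u \right)} = 1$
$\left(968 + \left(\left(-90 + b\right) + n{\left(15 \right)}\right)\right) d{\left(-7 \right)} = \left(968 + \left(\left(-90 + 180\right) + 32\right)\right) 1 = \left(968 + \left(90 + 32\right)\right) 1 = \left(968 + 122\right) 1 = 1090 \cdot 1 = 1090$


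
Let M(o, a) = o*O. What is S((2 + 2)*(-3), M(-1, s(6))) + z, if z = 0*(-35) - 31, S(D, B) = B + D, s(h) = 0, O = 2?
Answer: -45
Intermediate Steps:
M(o, a) = 2*o (M(o, a) = o*2 = 2*o)
z = -31 (z = 0 - 31 = -31)
S((2 + 2)*(-3), M(-1, s(6))) + z = (2*(-1) + (2 + 2)*(-3)) - 31 = (-2 + 4*(-3)) - 31 = (-2 - 12) - 31 = -14 - 31 = -45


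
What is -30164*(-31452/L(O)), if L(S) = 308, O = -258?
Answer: 237179532/77 ≈ 3.0803e+6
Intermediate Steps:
-30164*(-31452/L(O)) = -30164/(308/(-31452)) = -30164/(308*(-1/31452)) = -30164/(-77/7863) = -30164*(-7863/77) = 237179532/77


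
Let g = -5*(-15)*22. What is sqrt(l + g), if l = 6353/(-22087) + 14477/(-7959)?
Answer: 4*sqrt(3182728610080784037)/175790433 ≈ 40.594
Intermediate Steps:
g = 1650 (g = 75*22 = 1650)
l = -370317026/175790433 (l = 6353*(-1/22087) + 14477*(-1/7959) = -6353/22087 - 14477/7959 = -370317026/175790433 ≈ -2.1066)
sqrt(l + g) = sqrt(-370317026/175790433 + 1650) = sqrt(289683897424/175790433) = 4*sqrt(3182728610080784037)/175790433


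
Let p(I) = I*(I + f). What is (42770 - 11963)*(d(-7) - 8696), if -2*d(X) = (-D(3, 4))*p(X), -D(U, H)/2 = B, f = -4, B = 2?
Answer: -272641950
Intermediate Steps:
D(U, H) = -4 (D(U, H) = -2*2 = -4)
p(I) = I*(-4 + I) (p(I) = I*(I - 4) = I*(-4 + I))
d(X) = -2*X*(-4 + X) (d(X) = -(-1*(-4))*X*(-4 + X)/2 = -2*X*(-4 + X))
(42770 - 11963)*(d(-7) - 8696) = (42770 - 11963)*(2*(-7)*(4 - 1*(-7)) - 8696) = 30807*(2*(-7)*(4 + 7) - 8696) = 30807*(2*(-7)*11 - 8696) = 30807*(-154 - 8696) = 30807*(-8850) = -272641950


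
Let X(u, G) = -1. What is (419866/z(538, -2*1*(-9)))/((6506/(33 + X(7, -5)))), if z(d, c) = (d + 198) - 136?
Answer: 839732/243975 ≈ 3.4419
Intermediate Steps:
z(d, c) = 62 + d (z(d, c) = (198 + d) - 136 = 62 + d)
(419866/z(538, -2*1*(-9)))/((6506/(33 + X(7, -5)))) = (419866/(62 + 538))/((6506/(33 - 1))) = (419866/600)/((6506/32)) = (419866*(1/600))/((6506*(1/32))) = 209933/(300*(3253/16)) = (209933/300)*(16/3253) = 839732/243975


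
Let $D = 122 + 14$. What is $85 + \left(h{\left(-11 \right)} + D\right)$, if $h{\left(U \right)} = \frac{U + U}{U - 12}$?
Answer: $\frac{5105}{23} \approx 221.96$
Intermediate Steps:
$D = 136$
$h{\left(U \right)} = \frac{2 U}{-12 + U}$
$85 + \left(h{\left(-11 \right)} + D\right) = 85 + \left(2 \left(-11\right) \frac{1}{-12 - 11} + 136\right) = 85 + \left(2 \left(-11\right) \frac{1}{-23} + 136\right) = 85 + \left(2 \left(-11\right) \left(- \frac{1}{23}\right) + 136\right) = 85 + \left(\frac{22}{23} + 136\right) = 85 + \frac{3150}{23} = \frac{5105}{23}$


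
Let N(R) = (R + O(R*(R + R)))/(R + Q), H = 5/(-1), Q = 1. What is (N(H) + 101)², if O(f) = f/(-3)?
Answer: 1630729/144 ≈ 11325.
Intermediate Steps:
O(f) = -f/3 (O(f) = f*(-⅓) = -f/3)
H = -5 (H = 5*(-1) = -5)
N(R) = (R - 2*R²/3)/(1 + R) (N(R) = (R - R*(R + R)/3)/(R + 1) = (R - R*2*R/3)/(1 + R) = (R - 2*R²/3)/(1 + R))
(N(H) + 101)² = ((⅓)*(-5)*(3 - 2*(-5))/(1 - 5) + 101)² = ((⅓)*(-5)*(3 + 10)/(-4) + 101)² = ((⅓)*(-5)*(-¼)*13 + 101)² = (65/12 + 101)² = (1277/12)² = 1630729/144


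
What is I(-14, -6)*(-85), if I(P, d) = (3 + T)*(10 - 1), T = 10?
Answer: -9945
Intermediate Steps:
I(P, d) = 117 (I(P, d) = (3 + 10)*(10 - 1) = 13*9 = 117)
I(-14, -6)*(-85) = 117*(-85) = -9945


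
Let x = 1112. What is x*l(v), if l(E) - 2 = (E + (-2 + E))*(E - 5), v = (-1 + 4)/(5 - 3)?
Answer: -1668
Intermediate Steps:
v = 3/2 ≈ 1.5000
l(E) = 2 + (-5 + E)*(-2 + 2*E) (l(E) = 2 + (E + (-2 + E))*(E - 5) = 2 + (-2 + 2*E)*(-5 + E) = 2 + (-5 + E)*(-2 + 2*E))
x*l(v) = 1112*(12 - 12*3/2 + 2*(3/2)**2) = 1112*(12 - 18 + 2*(9/4)) = 1112*(12 - 18 + 9/2) = 1112*(-3/2) = -1668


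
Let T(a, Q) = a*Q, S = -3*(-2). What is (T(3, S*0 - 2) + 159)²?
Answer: 23409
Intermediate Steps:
S = 6
T(a, Q) = Q*a
(T(3, S*0 - 2) + 159)² = ((6*0 - 2)*3 + 159)² = ((0 - 2)*3 + 159)² = (-2*3 + 159)² = (-6 + 159)² = 153² = 23409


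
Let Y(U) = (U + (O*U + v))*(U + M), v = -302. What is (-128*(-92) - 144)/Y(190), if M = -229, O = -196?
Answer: 1454/182091 ≈ 0.0079850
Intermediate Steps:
Y(U) = (-302 - 195*U)*(-229 + U) (Y(U) = (U + (-196*U - 302))*(U - 229) = (U + (-302 - 196*U))*(-229 + U) = (-302 - 195*U)*(-229 + U))
(-128*(-92) - 144)/Y(190) = (-128*(-92) - 144)/(69158 - 195*190² + 44353*190) = (11776 - 144)/(69158 - 195*36100 + 8427070) = 11632/(69158 - 7039500 + 8427070) = 11632/1456728 = 11632*(1/1456728) = 1454/182091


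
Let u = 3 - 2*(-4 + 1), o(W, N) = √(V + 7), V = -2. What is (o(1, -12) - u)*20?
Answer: -180 + 20*√5 ≈ -135.28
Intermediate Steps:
o(W, N) = √5 (o(W, N) = √(-2 + 7) = √5)
u = 9 (u = 3 - 2*(-3) = 3 - 1*(-6) = 3 + 6 = 9)
(o(1, -12) - u)*20 = (√5 - 1*9)*20 = (√5 - 9)*20 = (-9 + √5)*20 = -180 + 20*√5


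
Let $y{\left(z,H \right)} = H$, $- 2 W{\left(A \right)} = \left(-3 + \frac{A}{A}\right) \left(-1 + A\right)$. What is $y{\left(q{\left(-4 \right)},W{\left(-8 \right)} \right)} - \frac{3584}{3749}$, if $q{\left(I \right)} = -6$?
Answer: $- \frac{37325}{3749} \approx -9.956$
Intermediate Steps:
$W{\left(A \right)} = -1 + A$ ($W{\left(A \right)} = - \frac{\left(-3 + \frac{A}{A}\right) \left(-1 + A\right)}{2} = - \frac{\left(-3 + 1\right) \left(-1 + A\right)}{2} = - \frac{\left(-2\right) \left(-1 + A\right)}{2} = - \frac{2 - 2 A}{2} = -1 + A$)
$y{\left(q{\left(-4 \right)},W{\left(-8 \right)} \right)} - \frac{3584}{3749} = \left(-1 - 8\right) - \frac{3584}{3749} = -9 - 3584 \cdot \frac{1}{3749} = -9 - \frac{3584}{3749} = - \frac{37325}{3749}$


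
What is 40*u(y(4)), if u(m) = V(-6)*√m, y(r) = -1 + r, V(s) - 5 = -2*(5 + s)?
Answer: 280*√3 ≈ 484.97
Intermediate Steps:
V(s) = -5 - 2*s (V(s) = 5 - 2*(5 + s) = 5 + (-10 - 2*s) = -5 - 2*s)
u(m) = 7*√m (u(m) = (-5 - 2*(-6))*√m = (-5 + 12)*√m = 7*√m)
40*u(y(4)) = 40*(7*√(-1 + 4)) = 40*(7*√3) = 280*√3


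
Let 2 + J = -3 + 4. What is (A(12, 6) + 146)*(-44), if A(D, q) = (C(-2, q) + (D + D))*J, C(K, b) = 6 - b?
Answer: -5368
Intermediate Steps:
J = -1 (J = -2 + (-3 + 4) = -2 + 1 = -1)
A(D, q) = -6 + q - 2*D (A(D, q) = ((6 - q) + (D + D))*(-1) = ((6 - q) + 2*D)*(-1) = (6 - q + 2*D)*(-1) = -6 + q - 2*D)
(A(12, 6) + 146)*(-44) = ((-6 + 6 - 2*12) + 146)*(-44) = ((-6 + 6 - 24) + 146)*(-44) = (-24 + 146)*(-44) = 122*(-44) = -5368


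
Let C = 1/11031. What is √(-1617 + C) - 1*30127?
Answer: -30127 + I*√196761336906/11031 ≈ -30127.0 + 40.212*I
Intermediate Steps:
C = 1/11031 ≈ 9.0654e-5
√(-1617 + C) - 1*30127 = √(-1617 + 1/11031) - 1*30127 = √(-17837126/11031) - 30127 = I*√196761336906/11031 - 30127 = -30127 + I*√196761336906/11031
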